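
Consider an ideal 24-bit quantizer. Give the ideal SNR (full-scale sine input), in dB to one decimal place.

SNR ≈ 6.02·N + 1.76 dB = 6.02·24 + 1.76 = 146.24 dB.

146.2 dB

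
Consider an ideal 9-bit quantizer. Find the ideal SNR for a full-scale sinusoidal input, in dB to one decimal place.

SNR ≈ 6.02·N + 1.76 dB = 6.02·9 + 1.76 = 55.94 dB.

55.9 dB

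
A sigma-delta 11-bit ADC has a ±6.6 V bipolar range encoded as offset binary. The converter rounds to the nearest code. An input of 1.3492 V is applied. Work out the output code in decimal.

Full-scale span = 13.2 V; LSB = 13.2/2^11 = 6.445 mV.
(V_in − V_low)/LSB = (1.3492 − (−6.6)) / 0.00644531 = 1233.330.
So the output code is 1233.

code 1233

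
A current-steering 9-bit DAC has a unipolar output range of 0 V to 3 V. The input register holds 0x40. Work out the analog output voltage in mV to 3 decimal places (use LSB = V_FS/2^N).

375.000 mV

LSB = 3 V / 2^9 = 5.859 mV.
Code 0x40 = 64 decimal.
V_out = 0 + 64 × 0.00585938 V = 0.375 V.
= 375.000 mV.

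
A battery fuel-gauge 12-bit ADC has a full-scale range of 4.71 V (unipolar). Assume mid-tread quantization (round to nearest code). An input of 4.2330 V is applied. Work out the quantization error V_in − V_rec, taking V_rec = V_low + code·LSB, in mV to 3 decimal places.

0.209 mV

LSB = 4.71/2^12 = 1.150 mV.
Scaled input = 3681.1822 LSBs, so code = 3681.
Reconstructed: 4.2327905 V.
Error = 4.2330 − 4.2327905 = 0.000209473 V = 0.209 mV.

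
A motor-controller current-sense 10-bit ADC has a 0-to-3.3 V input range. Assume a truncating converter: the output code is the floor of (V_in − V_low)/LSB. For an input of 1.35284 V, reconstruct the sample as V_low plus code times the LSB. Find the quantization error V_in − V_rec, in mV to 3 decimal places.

2.547 mV

One LSB is 3.3 V / 1024 = 3.223 mV.
(V_in − V_low)/LSB = (1.35284 − 0)/0.00322266 = 419.7904 → code 419 (floor).
Code 419 maps back to 0 + 419×0.00322266 V = 1.350293 V.
Difference: 0.00254703 V → 2.547 mV.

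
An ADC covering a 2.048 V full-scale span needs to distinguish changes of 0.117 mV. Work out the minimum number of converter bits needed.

15 bits

Number of steps required ≥ 2.048 V / 0.117 mV = 17504.27.
Need 2^N ≥ 17504.27; 2^14 = 16384, 2^15 = 32768.
Minimum N = 15.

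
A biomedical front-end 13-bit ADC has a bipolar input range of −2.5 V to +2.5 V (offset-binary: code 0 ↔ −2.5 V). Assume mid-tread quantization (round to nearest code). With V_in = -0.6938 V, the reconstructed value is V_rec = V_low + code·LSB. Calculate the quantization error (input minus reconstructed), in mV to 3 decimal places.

0.170 mV

Step size: 5 V ÷ 2^13 = 0.610 mV.
Scaled input = 2959.2781 LSBs, so code = 2959.
V_rec = (−2.5) + 2959·0.000610352 = -0.69396973 V.
Difference: 0.000169727 V → 0.170 mV.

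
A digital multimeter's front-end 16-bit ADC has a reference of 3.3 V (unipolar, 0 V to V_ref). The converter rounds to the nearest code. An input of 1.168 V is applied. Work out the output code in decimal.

code 23196

Full-scale span = 3.3 V; LSB = 3.3/2^16 = 50.35 µV.
(1.168 − 0) / 5.0354e-05 = 23195.772 LSBs.
So the output code is 23196.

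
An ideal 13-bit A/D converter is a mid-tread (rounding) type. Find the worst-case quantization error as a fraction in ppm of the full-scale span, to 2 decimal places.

Rounding → worst-case error = ½ LSB = V_FS/2^14, so 1e+06/16384 = 61.0352 ppm of full scale.

61.04 ppm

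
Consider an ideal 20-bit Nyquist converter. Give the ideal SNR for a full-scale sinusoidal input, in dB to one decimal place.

SNR ≈ 6.02·N + 1.76 dB = 6.02·20 + 1.76 = 122.16 dB.

122.2 dB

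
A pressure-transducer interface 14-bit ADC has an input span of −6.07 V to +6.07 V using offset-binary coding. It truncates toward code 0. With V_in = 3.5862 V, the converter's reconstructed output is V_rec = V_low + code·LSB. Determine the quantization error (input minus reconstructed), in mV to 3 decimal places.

LSB = 12.14/2^14 = 0.741 mV.
Scaled input = 13031.8930 LSBs, so code = 13031.
Code 13031 maps back to (−6.07) + 13031×0.000740967 V = 3.5855383 V.
Error = 3.5862 − 3.5855383 = 0.00066167 V = 0.662 mV.

0.662 mV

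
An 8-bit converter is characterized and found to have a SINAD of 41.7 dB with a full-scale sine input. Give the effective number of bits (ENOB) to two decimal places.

ENOB = (SINAD − 1.76) / 6.02 = (41.7 − 1.76)/6.02 = 6.635.

6.63 bits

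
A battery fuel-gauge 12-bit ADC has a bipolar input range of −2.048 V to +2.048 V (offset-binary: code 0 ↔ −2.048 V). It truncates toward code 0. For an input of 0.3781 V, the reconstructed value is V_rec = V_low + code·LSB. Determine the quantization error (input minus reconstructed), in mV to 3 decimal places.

Step size: 4.096 V ÷ 2^12 = 1.000 mV.
Scaled input = 2426.1000 LSBs, so code = 2426.
Code 2426 maps back to (−2.048) + 2426×0.001 V = 0.378 V.
Error = 0.3781 − 0.378 = 0.0001 V = 0.100 mV.

0.100 mV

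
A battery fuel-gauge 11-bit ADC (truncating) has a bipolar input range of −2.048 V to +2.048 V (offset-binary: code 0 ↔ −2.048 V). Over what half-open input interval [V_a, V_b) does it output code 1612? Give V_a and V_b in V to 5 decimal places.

[1.17600 V, 1.17800 V)

LSB = 4.096/2^11 = 2.000 mV.
V_a = V_low + 1612·LSB = 1.176 V; V_b = V_low + 1613·LSB = 1.178 V.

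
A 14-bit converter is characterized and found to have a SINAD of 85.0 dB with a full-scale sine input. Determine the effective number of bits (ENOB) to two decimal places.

ENOB = (SINAD − 1.76) / 6.02 = (85.0 − 1.76)/6.02 = 13.827.

13.83 bits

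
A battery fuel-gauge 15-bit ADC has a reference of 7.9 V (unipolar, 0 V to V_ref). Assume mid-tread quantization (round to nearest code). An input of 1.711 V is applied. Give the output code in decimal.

With 32768 levels over 7.9 V, one step is 241.09 µV.
Input sits at 7096.968 steps above V_low.
round(7096.968) = 7097.

code 7097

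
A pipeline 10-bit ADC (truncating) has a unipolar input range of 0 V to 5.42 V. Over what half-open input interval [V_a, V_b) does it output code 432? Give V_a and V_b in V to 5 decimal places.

LSB = 5.42/2^10 = 5.293 mV.
V_a = V_low + 432·LSB = 2.28656 V; V_b = V_low + 433·LSB = 2.29186 V.

[2.28656 V, 2.29186 V)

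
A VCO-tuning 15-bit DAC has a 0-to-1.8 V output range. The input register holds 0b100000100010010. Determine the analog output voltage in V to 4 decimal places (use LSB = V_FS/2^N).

0.9151 V

LSB = 1.8 V / 2^15 = 54.93 µV.
Code 0b100000100010010 = 16658 decimal.
V_out = 0 + 16658 × 5.49316e-05 V = 0.915051 V.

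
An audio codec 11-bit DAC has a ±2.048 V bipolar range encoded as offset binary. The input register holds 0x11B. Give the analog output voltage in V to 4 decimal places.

-1.4820 V

LSB = 4.096 V / 2^11 = 2.000 mV.
Code 0x11B = 283 decimal.
V_out = (−2.048) + 283 × 0.002 V = -1.482 V.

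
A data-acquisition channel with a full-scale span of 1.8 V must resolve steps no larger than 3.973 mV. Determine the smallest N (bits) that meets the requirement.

9 bits

Number of steps required ≥ 1.8 V / 3.973 mV = 453.06.
Need 2^N ≥ 453.06; 2^8 = 256, 2^9 = 512.
Minimum N = 9.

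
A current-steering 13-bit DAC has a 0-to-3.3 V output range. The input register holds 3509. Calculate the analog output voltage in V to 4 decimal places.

1.4135 V

LSB = 3.3 V / 2^13 = 402.83 µV.
V_out = 0 + 3509 × 0.000402832 V = 1.41354 V.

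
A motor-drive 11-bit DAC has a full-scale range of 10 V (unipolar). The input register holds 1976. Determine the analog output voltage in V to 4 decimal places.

9.6484 V

LSB = 10 V / 2^11 = 4.883 mV.
V_out = 0 + 1976 × 0.00488281 V = 9.64844 V.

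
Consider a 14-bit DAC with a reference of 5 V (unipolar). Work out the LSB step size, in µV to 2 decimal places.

305.18 µV

Full-scale span = 5 V.
LSB = 5 / 2^14 = 5 / 16384 = 0.000305176 V = 305.18 µV.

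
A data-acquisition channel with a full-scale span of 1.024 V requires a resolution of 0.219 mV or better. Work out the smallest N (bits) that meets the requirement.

Number of steps required ≥ 1.024 V / 0.219 mV = 4675.80.
Need 2^N ≥ 4675.80; 2^12 = 4096, 2^13 = 8192.
Minimum N = 13.

13 bits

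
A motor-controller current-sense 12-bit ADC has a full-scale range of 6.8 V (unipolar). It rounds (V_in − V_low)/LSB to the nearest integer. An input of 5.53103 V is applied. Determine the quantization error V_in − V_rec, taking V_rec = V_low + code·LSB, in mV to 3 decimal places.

-0.611 mV

Step size: 6.8 V ÷ 2^12 = 1.660 mV.
(5.53103 − 0)/0.00166016 = 3331.6322; round gives code 3332.
Reconstructed: 5.5316406 V.
V_in − V_rec = -0.000610625 V = -0.611 mV.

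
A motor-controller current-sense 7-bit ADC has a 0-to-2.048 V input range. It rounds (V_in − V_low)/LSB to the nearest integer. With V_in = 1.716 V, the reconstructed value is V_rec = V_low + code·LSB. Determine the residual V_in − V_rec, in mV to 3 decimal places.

4.000 mV

LSB = 2.048/2^7 = 16.000 mV.
Scaled input = 107.2500 LSBs, so code = 107.
Code 107 maps back to 0 + 107×0.016 V = 1.712 V.
V_in − V_rec = 0.004 V = 4.000 mV.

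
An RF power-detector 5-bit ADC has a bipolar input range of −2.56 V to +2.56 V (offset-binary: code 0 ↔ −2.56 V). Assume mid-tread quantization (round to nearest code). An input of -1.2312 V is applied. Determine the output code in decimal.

code 8

LSB = 5.12 V / 32 = 160.000 mV.
Input sits at 8.305 steps above V_low.
Round → code 8.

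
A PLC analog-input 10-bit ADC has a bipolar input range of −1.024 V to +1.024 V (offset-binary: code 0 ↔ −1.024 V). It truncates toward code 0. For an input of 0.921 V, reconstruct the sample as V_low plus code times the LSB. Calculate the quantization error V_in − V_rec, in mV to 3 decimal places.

One LSB is 2.048 V / 1024 = 2.000 mV.
Scaled input = 972.5000 LSBs, so code = 972.
V_rec = (−1.024) + 972·0.002 = 0.92 V.
Error = 0.921 − 0.92 = 0.001 V = 1.000 mV.

1.000 mV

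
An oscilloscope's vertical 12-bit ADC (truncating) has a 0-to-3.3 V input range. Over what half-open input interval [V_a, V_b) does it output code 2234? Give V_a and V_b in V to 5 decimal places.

LSB = 3.3/2^12 = 0.806 mV.
V_a = V_low + 2234·LSB = 1.79985 V; V_b = V_low + 2235·LSB = 1.80066 V.

[1.79985 V, 1.80066 V)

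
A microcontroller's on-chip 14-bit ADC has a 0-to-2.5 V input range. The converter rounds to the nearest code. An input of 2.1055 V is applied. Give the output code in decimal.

code 13799

Full-scale span = 2.5 V; LSB = 2.5/2^14 = 152.59 µV.
(V_in − V_low)/LSB = (2.1055 − 0) / 0.000152588 = 13798.605.
Round → code 13799.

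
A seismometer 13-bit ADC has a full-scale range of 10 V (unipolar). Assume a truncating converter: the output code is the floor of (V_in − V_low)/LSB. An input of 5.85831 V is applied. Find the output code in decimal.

code 4799

With 8192 levels over 10 V, one step is 1.221 mV.
(5.85831 − 0) / 0.0012207 = 4799.128 LSBs.
⌊·⌋(4799.128) = 4799.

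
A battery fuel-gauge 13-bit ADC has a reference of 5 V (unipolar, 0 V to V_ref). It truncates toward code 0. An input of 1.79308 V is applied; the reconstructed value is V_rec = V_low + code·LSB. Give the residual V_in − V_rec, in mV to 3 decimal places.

One LSB is 5 V / 8192 = 0.610 mV.
(V_in − V_low)/LSB = (1.79308 − 0)/0.000610352 = 2937.7823 → code 2937 (floor).
V_rec = 0 + 2937·0.000610352 = 1.7926025 V.
Difference: 0.000477461 V → 0.477 mV.

0.477 mV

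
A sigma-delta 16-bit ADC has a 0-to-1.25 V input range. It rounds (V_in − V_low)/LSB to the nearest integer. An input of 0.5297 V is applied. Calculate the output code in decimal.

code 27772

Full-scale span = 1.25 V; LSB = 1.25/2^16 = 19.07 µV.
(0.5297 − 0) / 1.90735e-05 = 27771.535 LSBs.
round(27771.535) = 27772.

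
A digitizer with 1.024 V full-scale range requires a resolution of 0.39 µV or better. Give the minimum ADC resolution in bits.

22 bits

Number of steps required ≥ 1.024 V / 0.39 µV = 2625641.03.
Need 2^N ≥ 2625641.03; 2^21 = 2097152, 2^22 = 4194304.
Minimum N = 22.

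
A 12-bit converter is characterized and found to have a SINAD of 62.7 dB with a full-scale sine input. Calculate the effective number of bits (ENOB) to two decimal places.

ENOB = (SINAD − 1.76) / 6.02 = (62.7 − 1.76)/6.02 = 10.123.

10.12 bits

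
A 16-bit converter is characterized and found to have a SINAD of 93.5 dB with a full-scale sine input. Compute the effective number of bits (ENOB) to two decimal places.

15.24 bits

ENOB = (SINAD − 1.76) / 6.02 = (93.5 − 1.76)/6.02 = 15.239.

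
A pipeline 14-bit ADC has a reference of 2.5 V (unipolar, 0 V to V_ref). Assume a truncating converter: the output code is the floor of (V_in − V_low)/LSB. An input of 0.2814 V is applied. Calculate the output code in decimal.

code 1844

LSB = 2.5 V / 16384 = 152.59 µV.
Input sits at 1844.183 steps above V_low.
So the output code is 1844.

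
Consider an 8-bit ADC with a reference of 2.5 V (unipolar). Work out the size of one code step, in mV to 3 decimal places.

Full-scale span = 2.5 V.
LSB = 2.5 / 2^8 = 2.5 / 256 = 0.00976562 V = 9.766 mV.

9.766 mV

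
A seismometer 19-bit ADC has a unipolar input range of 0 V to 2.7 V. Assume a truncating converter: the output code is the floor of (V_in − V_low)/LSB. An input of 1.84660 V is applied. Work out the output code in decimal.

LSB = 2.7 V / 524288 = 5.15 µV.
Input sits at 358574.156 steps above V_low.
So the output code is 358574.

code 358574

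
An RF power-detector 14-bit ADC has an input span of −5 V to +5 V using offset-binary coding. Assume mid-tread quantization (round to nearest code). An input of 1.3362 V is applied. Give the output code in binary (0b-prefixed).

With 16384 levels over 10 V, one step is 0.610 mV.
(V_in − V_low)/LSB = (1.3362 − (−5)) / 0.000610352 = 10381.230.
So the output code is 10381.
In binary (0b-prefixed): 0b10100010001101.

code 0b10100010001101 (decimal 10381)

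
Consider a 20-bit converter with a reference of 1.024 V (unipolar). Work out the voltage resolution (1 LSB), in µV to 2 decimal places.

Full-scale span = 1.024 V.
LSB = 1.024 / 2^20 = 1.024 / 1048576 = 9.76563e-07 V = 0.98 µV.

0.98 µV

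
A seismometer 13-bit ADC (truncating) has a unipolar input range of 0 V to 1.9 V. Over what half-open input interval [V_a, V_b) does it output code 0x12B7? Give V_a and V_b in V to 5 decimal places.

[1.11119 V, 1.11143 V)

LSB = 1.9/2^13 = 231.93 µV.
Code 0x12B7 = 4791 decimal.
V_a = V_low + 4791·LSB = 1.11119 V; V_b = V_low + 4792·LSB = 1.11143 V.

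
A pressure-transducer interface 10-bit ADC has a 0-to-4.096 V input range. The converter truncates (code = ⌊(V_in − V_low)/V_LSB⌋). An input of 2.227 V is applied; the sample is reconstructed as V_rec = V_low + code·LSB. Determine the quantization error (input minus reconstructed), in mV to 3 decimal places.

LSB = 4.096/2^10 = 4.000 mV.
Scaled input = 556.7500 LSBs, so code = 556.
Code 556 maps back to 0 + 556×0.004 V = 2.224 V.
Error = 2.227 − 2.224 = 0.003 V = 3.000 mV.

3.000 mV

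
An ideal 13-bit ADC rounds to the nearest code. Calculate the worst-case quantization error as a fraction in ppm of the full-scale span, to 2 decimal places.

61.04 ppm

Rounding → worst-case error = ½ LSB = V_FS/2^14, so 1e+06/16384 = 61.0352 ppm of full scale.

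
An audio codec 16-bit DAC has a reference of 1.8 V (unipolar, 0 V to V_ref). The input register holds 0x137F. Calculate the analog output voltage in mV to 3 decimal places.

LSB = 1.8 V / 2^16 = 27.47 µV.
Code 0x137F = 4991 decimal.
V_out = 0 + 4991 × 2.74658e-05 V = 0.137082 V.
= 137.082 mV.

137.082 mV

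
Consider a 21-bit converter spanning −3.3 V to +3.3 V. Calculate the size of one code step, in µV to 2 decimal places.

3.15 µV

Full-scale span = 6.6 V.
LSB = 6.6 / 2^21 = 6.6 / 2097152 = 3.14713e-06 V = 3.15 µV.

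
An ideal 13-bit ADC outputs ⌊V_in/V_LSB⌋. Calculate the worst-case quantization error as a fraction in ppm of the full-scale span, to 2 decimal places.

122.07 ppm

Truncating → worst-case error = 1 LSB = V_FS/2^13, so 1e+06/8192 = 122.07 ppm of full scale.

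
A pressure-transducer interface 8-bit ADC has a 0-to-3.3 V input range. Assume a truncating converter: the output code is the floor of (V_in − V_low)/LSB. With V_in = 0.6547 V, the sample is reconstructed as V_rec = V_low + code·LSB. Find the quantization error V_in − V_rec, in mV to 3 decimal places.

Step size: 3.3 V ÷ 2^8 = 12.891 mV.
(0.6547 − 0)/0.0128906 = 50.7888; ⌊·⌋ gives code 50.
Reconstructed: 0.64453125 V.
V_in − V_rec = 0.0101688 V = 10.169 mV.

10.169 mV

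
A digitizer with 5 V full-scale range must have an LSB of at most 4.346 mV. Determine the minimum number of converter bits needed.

11 bits

Number of steps required ≥ 5 V / 4.346 mV = 1150.48.
Need 2^N ≥ 1150.48; 2^10 = 1024, 2^11 = 2048.
Minimum N = 11.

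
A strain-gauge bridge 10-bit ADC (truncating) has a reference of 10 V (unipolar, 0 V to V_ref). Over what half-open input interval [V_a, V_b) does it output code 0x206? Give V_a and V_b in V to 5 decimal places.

[5.05859 V, 5.06836 V)

LSB = 10/2^10 = 9.766 mV.
Code 0x206 = 518 decimal.
V_a = V_low + 518·LSB = 5.05859 V; V_b = V_low + 519·LSB = 5.06836 V.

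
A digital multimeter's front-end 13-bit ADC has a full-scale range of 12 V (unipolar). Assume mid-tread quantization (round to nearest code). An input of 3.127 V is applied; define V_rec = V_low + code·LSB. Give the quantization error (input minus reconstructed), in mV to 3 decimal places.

-0.441 mV

LSB = 12/2^13 = 1.465 mV.
(3.127 − 0)/0.00146484 = 2134.6987; round gives code 2135.
Code 2135 maps back to 0 + 2135×0.00146484 V = 3.1274414 V.
Difference: -0.000441406 V → -0.441 mV.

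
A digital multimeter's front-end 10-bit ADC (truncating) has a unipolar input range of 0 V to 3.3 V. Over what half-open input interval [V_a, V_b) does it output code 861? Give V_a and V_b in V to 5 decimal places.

LSB = 3.3/2^10 = 3.223 mV.
V_a = V_low + 861·LSB = 2.77471 V; V_b = V_low + 862·LSB = 2.77793 V.

[2.77471 V, 2.77793 V)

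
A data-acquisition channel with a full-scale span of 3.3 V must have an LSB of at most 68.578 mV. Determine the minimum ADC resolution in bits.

Number of steps required ≥ 3.3 V / 68.578 mV = 48.12.
Need 2^N ≥ 48.12; 2^5 = 32, 2^6 = 64.
Minimum N = 6.

6 bits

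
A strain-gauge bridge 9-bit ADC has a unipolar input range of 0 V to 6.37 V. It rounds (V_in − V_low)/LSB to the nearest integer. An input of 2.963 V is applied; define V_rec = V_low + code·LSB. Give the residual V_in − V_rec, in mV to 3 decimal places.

One LSB is 6.37 V / 512 = 12.441 mV.
(2.963 − 0)/0.0124414 = 238.1564; round gives code 238.
Reconstructed: 2.9610547 V.
V_in − V_rec = 0.00194531 V = 1.945 mV.

1.945 mV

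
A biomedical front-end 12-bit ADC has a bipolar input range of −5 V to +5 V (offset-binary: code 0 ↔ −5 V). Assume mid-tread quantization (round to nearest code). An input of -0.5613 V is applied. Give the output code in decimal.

LSB = 10 V / 4096 = 2.441 mV.
(V_in − V_low)/LSB = (-0.5613 − (−5)) / 0.00244141 = 1818.092.
So the output code is 1818.

code 1818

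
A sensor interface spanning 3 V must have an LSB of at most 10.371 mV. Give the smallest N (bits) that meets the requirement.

Number of steps required ≥ 3 V / 10.371 mV = 289.27.
Need 2^N ≥ 289.27; 2^8 = 256, 2^9 = 512.
Minimum N = 9.

9 bits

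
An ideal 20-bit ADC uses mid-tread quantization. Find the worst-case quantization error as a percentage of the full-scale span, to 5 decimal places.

Rounding → worst-case error = ½ LSB = V_FS/2^21, so 100/2097152 = 4.76837e-05 % of full scale.

0.00005 %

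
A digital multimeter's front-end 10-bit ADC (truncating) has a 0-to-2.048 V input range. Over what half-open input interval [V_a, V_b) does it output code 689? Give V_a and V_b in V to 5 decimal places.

[1.37800 V, 1.38000 V)

LSB = 2.048/2^10 = 2.000 mV.
V_a = V_low + 689·LSB = 1.378 V; V_b = V_low + 690·LSB = 1.38 V.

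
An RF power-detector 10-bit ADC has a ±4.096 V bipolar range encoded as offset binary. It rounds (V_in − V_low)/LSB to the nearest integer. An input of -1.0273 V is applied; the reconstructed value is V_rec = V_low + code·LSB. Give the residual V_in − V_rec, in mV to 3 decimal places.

-3.300 mV

One LSB is 8.192 V / 1024 = 8.000 mV.
(V_in − V_low)/LSB = (-1.0273 − (−4.096))/0.008 = 383.5875 → code 384 (round).
V_rec = (−4.096) + 384·0.008 = -1.024 V.
V_in − V_rec = -0.0033 V = -3.300 mV.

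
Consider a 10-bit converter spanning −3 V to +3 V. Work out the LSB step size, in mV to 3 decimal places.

5.859 mV

Full-scale span = 6 V.
LSB = 6 / 2^10 = 6 / 1024 = 0.00585938 V = 5.859 mV.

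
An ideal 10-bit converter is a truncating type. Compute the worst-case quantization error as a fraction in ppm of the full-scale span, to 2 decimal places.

976.56 ppm

Truncating → worst-case error = 1 LSB = V_FS/2^10, so 1e+06/1024 = 976.562 ppm of full scale.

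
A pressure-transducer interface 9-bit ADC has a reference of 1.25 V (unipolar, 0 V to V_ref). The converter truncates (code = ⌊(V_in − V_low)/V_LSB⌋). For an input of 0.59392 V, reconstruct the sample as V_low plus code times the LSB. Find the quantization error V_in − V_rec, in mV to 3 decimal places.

One LSB is 1.25 V / 512 = 2.441 mV.
(V_in − V_low)/LSB = (0.59392 − 0)/0.00244141 = 243.2696 → code 243 (floor).
Code 243 maps back to 0 + 243×0.00244141 V = 0.59326172 V.
Error = 0.59392 − 0.59326172 = 0.000658281 V = 0.658 mV.

0.658 mV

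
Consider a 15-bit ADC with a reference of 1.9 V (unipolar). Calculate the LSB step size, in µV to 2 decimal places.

Full-scale span = 1.9 V.
LSB = 1.9 / 2^15 = 1.9 / 32768 = 5.79834e-05 V = 57.98 µV.

57.98 µV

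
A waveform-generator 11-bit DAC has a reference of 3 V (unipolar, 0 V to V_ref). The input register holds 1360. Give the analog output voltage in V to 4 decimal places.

LSB = 3 V / 2^11 = 1.465 mV.
V_out = 0 + 1360 × 0.00146484 V = 1.99219 V.

1.9922 V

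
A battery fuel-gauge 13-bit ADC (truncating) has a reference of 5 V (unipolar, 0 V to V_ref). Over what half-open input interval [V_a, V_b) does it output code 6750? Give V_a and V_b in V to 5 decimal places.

[4.11987 V, 4.12048 V)

LSB = 5/2^13 = 0.610 mV.
V_a = V_low + 6750·LSB = 4.11987 V; V_b = V_low + 6751·LSB = 4.12048 V.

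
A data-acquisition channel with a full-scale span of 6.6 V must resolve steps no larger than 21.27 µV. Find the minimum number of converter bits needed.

19 bits

Number of steps required ≥ 6.6 V / 21.27 µV = 310296.19.
Need 2^N ≥ 310296.19; 2^18 = 262144, 2^19 = 524288.
Minimum N = 19.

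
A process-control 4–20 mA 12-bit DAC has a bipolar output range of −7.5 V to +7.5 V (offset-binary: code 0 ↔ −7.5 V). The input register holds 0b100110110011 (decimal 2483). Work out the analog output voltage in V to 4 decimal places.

LSB = 15 V / 2^12 = 3.662 mV.
Code 0b100110110011 = 2483 decimal.
V_out = (−7.5) + 2483 × 0.00366211 V = 1.59302 V.

1.5930 V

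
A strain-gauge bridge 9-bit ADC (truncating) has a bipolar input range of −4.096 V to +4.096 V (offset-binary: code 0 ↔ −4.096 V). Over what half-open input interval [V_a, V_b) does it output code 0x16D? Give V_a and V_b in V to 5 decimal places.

[1.74400 V, 1.76000 V)

LSB = 8.192/2^9 = 16.000 mV.
Code 0x16D = 365 decimal.
V_a = V_low + 365·LSB = 1.744 V; V_b = V_low + 366·LSB = 1.76 V.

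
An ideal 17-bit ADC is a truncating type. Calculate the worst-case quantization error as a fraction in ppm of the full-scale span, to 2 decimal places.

7.63 ppm

Truncating → worst-case error = 1 LSB = V_FS/2^17, so 1e+06/131072 = 7.62939 ppm of full scale.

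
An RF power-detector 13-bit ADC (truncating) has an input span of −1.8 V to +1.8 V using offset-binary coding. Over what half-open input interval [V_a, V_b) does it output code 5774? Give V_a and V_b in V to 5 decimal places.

LSB = 3.6/2^13 = 439.45 µV.
V_a = V_low + 5774·LSB = 0.737402 V; V_b = V_low + 5775·LSB = 0.737842 V.

[0.73740 V, 0.73784 V)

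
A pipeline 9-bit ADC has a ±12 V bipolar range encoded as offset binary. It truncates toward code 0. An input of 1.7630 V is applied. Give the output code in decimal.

With 512 levels over 24 V, one step is 46.875 mV.
(1.7630 − (−12)) / 0.046875 = 293.611 LSBs.
⌊·⌋(293.611) = 293.

code 293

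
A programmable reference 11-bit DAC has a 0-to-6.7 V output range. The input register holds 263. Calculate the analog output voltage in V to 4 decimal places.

LSB = 6.7 V / 2^11 = 3.271 mV.
V_out = 0 + 263 × 0.00327148 V = 0.8604 V.

0.8604 V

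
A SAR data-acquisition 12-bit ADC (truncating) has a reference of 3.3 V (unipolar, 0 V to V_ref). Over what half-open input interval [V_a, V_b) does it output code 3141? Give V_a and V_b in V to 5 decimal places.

LSB = 3.3/2^12 = 0.806 mV.
V_a = V_low + 3141·LSB = 2.53059 V; V_b = V_low + 3142·LSB = 2.5314 V.

[2.53059 V, 2.53140 V)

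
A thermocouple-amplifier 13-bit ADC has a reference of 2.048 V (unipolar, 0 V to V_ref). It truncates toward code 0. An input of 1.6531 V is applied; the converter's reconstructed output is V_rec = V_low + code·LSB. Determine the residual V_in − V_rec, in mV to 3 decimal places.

Step size: 2.048 V ÷ 2^13 = 250.00 µV.
Scaled input = 6612.4000 LSBs, so code = 6612.
Code 6612 maps back to 0 + 6612×0.00025 V = 1.653 V.
V_in − V_rec = 0.0001 V = 0.100 mV.

0.100 mV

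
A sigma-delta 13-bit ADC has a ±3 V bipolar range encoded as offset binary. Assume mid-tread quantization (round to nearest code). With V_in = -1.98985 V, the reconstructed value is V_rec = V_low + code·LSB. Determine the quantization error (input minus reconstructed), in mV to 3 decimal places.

0.140 mV

One LSB is 6 V / 8192 = 0.732 mV.
(-1.98985 − (−3))/0.000732422 = 1379.1915; round gives code 1379.
Reconstructed: -1.9899902 V.
Difference: 0.000140234 V → 0.140 mV.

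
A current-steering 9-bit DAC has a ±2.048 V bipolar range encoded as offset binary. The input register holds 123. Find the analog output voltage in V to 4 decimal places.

-1.0640 V

LSB = 4.096 V / 2^9 = 8.000 mV.
V_out = (−2.048) + 123 × 0.008 V = -1.064 V.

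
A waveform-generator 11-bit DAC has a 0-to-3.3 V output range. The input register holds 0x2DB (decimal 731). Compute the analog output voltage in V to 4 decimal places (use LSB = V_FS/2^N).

1.1779 V

LSB = 3.3 V / 2^11 = 1.611 mV.
Code 0x2DB = 731 decimal.
V_out = 0 + 731 × 0.00161133 V = 1.17788 V.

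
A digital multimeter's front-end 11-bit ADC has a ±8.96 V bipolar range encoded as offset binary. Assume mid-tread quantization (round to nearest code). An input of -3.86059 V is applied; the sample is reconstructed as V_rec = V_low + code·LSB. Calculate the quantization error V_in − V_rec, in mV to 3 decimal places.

-1.840 mV

Step size: 17.92 V ÷ 2^11 = 8.750 mV.
Scaled input = 582.7897 LSBs, so code = 583.
Code 583 maps back to (−8.96) + 583×0.00875 V = -3.85875 V.
V_in − V_rec = -0.00184 V = -1.840 mV.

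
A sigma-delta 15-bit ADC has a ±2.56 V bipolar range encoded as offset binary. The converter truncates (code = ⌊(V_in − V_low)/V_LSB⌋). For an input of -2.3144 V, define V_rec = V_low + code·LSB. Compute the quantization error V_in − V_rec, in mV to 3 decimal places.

0.131 mV

LSB = 5.12/2^15 = 156.25 µV.
(-2.3144 − (−2.56))/0.00015625 = 1571.8400; ⌊·⌋ gives code 1571.
Reconstructed: -2.3145312 V.
Difference: 0.00013125 V → 0.131 mV.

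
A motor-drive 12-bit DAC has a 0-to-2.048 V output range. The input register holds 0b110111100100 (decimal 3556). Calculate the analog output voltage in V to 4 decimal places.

1.7780 V

LSB = 2.048 V / 2^12 = 0.500 mV.
Code 0b110111100100 = 3556 decimal.
V_out = 0 + 3556 × 0.0005 V = 1.778 V.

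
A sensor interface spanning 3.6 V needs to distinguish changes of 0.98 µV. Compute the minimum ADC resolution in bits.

22 bits

Number of steps required ≥ 3.6 V / 0.98 µV = 3673469.39.
Need 2^N ≥ 3673469.39; 2^21 = 2097152, 2^22 = 4194304.
Minimum N = 22.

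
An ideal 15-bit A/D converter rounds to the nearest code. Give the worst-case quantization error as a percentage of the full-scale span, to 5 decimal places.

0.00153 %

Rounding → worst-case error = ½ LSB = V_FS/2^16, so 100/65536 = 0.00152588 % of full scale.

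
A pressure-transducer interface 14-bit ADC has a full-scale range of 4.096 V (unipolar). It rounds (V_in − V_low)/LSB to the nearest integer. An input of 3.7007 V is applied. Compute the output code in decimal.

code 14803

Full-scale span = 4.096 V; LSB = 4.096/2^14 = 250.00 µV.
(3.7007 − 0) / 0.00025 = 14802.800 LSBs.
Round → code 14803.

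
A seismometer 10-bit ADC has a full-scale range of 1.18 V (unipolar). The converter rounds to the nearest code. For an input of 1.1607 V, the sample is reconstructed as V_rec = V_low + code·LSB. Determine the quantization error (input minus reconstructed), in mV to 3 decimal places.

Step size: 1.18 V ÷ 2^10 = 1.152 mV.
Scaled input = 1007.2515 LSBs, so code = 1007.
Reconstructed: 1.1604102 V.
V_in − V_rec = 0.000289844 V = 0.290 mV.

0.290 mV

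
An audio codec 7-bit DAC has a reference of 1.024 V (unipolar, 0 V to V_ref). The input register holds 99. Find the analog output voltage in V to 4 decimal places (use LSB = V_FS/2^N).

0.7920 V

LSB = 1.024 V / 2^7 = 8.000 mV.
V_out = 0 + 99 × 0.008 V = 0.792 V.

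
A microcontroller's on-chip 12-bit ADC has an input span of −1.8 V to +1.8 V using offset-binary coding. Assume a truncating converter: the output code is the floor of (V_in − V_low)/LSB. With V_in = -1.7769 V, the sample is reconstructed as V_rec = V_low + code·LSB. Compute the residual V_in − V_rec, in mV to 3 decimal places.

One LSB is 3.6 V / 4096 = 0.879 mV.
(-1.7769 − (−1.8))/0.000878906 = 26.2827; ⌊·⌋ gives code 26.
Code 26 maps back to (−1.8) + 26×0.000878906 V = -1.7771484 V.
V_in − V_rec = 0.000248438 V = 0.248 mV.

0.248 mV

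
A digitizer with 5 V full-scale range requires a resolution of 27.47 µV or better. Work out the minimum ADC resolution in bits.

Number of steps required ≥ 5 V / 27.47 µV = 182016.75.
Need 2^N ≥ 182016.75; 2^17 = 131072, 2^18 = 262144.
Minimum N = 18.

18 bits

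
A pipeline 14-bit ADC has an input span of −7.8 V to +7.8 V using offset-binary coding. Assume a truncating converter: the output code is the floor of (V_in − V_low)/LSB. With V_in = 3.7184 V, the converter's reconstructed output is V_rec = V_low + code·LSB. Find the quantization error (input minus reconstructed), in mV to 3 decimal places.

Step size: 15.6 V ÷ 2^14 = 0.952 mV.
(3.7184 − (−7.8))/0.000952148 = 12097.2734; ⌊·⌋ gives code 12097.
Reconstructed: 3.7181396 V.
Difference: 0.000260352 V → 0.260 mV.

0.260 mV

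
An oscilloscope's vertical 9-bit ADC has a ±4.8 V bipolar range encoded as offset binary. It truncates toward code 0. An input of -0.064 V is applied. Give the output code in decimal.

code 252

LSB = 9.6 V / 512 = 18.750 mV.
(-0.064 − (−4.8)) / 0.01875 = 252.587 LSBs.
Floor → code 252.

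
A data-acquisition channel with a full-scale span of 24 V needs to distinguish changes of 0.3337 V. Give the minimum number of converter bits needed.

Number of steps required ≥ 24 V / 0.3337 V = 71.92.
Need 2^N ≥ 71.92; 2^6 = 64, 2^7 = 128.
Minimum N = 7.

7 bits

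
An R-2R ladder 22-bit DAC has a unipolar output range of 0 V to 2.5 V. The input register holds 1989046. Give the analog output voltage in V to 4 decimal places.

1.1856 V

LSB = 2.5 V / 2^22 = 0.60 µV.
V_out = 0 + 1989046 × 5.96046e-07 V = 1.18556 V.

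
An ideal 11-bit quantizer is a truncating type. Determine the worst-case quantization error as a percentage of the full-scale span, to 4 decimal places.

0.0488 %

Truncating → worst-case error = 1 LSB = V_FS/2^11, so 100/2048 = 0.0488281 % of full scale.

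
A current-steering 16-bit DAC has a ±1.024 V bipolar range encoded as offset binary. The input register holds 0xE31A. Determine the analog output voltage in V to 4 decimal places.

LSB = 2.048 V / 2^16 = 31.25 µV.
Code 0xE31A = 58138 decimal.
V_out = (−1.024) + 58138 × 3.125e-05 V = 0.792813 V.

0.7928 V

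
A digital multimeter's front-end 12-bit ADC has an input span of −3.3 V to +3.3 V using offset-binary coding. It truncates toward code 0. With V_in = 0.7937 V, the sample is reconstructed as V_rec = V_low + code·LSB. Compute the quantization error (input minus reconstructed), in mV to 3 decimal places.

One LSB is 6.6 V / 4096 = 1.611 mV.
(0.7937 − (−3.3))/0.00161133 = 2540.5750; ⌊·⌋ gives code 2540.
Reconstructed: 0.79277344 V.
Error = 0.7937 − 0.79277344 = 0.000926562 V = 0.927 mV.

0.927 mV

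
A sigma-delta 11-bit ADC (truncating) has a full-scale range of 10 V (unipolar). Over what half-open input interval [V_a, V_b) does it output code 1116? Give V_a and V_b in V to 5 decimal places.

[5.44922 V, 5.45410 V)

LSB = 10/2^11 = 4.883 mV.
V_a = V_low + 1116·LSB = 5.44922 V; V_b = V_low + 1117·LSB = 5.4541 V.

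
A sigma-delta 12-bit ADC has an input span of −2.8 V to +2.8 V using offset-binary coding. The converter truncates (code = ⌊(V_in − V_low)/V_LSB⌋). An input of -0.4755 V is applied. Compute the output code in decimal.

LSB = 5.6 V / 4096 = 1.367 mV.
Input sits at 1700.206 steps above V_low.
⌊·⌋(1700.206) = 1700.

code 1700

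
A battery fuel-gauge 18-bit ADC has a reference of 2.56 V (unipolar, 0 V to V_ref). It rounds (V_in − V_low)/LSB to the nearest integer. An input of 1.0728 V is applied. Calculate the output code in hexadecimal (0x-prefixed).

With 262144 levels over 2.56 V, one step is 9.77 µV.
(1.0728 − 0) / 9.76563e-06 = 109854.720 LSBs.
So the output code is 109855.
In hexadecimal (0x-prefixed): 0x1AD1F.

code 0x1AD1F (decimal 109855)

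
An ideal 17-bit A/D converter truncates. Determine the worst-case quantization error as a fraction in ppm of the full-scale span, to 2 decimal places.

7.63 ppm

Truncating → worst-case error = 1 LSB = V_FS/2^17, so 1e+06/131072 = 7.62939 ppm of full scale.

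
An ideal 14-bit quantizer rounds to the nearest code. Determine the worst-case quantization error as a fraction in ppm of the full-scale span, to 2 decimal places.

Rounding → worst-case error = ½ LSB = V_FS/2^15, so 1e+06/32768 = 30.5176 ppm of full scale.

30.52 ppm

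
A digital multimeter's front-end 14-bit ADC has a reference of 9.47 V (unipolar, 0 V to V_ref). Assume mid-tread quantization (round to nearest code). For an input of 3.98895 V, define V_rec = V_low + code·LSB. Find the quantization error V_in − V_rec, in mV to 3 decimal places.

0.152 mV

Step size: 9.47 V ÷ 2^14 = 0.578 mV.
(3.98895 − 0)/0.000578003 = 6901.2626; round gives code 6901.
V_rec = 0 + 6901·0.000578003 = 3.9887982 V.
Difference: 0.000151782 V → 0.152 mV.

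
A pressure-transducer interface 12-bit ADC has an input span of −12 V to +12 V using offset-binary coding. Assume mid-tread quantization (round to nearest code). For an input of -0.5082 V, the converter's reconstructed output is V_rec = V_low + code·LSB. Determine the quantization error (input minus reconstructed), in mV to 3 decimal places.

1.566 mV

One LSB is 24 V / 4096 = 5.859 mV.
Scaled input = 1961.2672 LSBs, so code = 1961.
Reconstructed: -0.50976562 V.
Difference: 0.00156562 V → 1.566 mV.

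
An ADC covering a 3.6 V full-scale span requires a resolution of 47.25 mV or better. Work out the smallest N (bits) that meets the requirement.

7 bits

Number of steps required ≥ 3.6 V / 47.25 mV = 76.19.
Need 2^N ≥ 76.19; 2^6 = 64, 2^7 = 128.
Minimum N = 7.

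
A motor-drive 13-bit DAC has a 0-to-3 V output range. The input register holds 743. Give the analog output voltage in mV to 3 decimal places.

LSB = 3 V / 2^13 = 366.21 µV.
V_out = 0 + 743 × 0.000366211 V = 0.272095 V.
= 272.095 mV.

272.095 mV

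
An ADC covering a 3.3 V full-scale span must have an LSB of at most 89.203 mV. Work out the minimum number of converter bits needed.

6 bits

Number of steps required ≥ 3.3 V / 89.203 mV = 36.99.
Need 2^N ≥ 36.99; 2^5 = 32, 2^6 = 64.
Minimum N = 6.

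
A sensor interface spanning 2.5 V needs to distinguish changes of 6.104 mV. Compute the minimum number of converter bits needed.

Number of steps required ≥ 2.5 V / 6.104 mV = 409.57.
Need 2^N ≥ 409.57; 2^8 = 256, 2^9 = 512.
Minimum N = 9.

9 bits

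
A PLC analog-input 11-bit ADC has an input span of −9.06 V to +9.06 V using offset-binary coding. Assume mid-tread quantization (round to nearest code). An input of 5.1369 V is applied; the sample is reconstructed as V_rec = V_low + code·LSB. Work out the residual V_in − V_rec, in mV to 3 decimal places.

One LSB is 18.12 V / 2048 = 8.848 mV.
(5.1369 − (−9.06))/0.00884766 = 1604.5944; round gives code 1605.
V_rec = (−9.06) + 1605·0.00884766 = 5.1404883 V.
V_in − V_rec = -0.00358828 V = -3.588 mV.

-3.588 mV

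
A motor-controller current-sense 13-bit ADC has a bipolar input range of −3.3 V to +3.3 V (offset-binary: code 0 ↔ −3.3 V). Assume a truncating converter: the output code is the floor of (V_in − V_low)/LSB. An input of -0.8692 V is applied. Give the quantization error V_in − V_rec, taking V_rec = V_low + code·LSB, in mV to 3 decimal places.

0.112 mV

LSB = 6.6/2^13 = 0.806 mV.
(V_in − V_low)/LSB = (-0.8692 − (−3.3))/0.000805664 = 3017.1384 → code 3017 (floor).
Reconstructed: -0.86931152 V.
V_in − V_rec = 0.000111523 V = 0.112 mV.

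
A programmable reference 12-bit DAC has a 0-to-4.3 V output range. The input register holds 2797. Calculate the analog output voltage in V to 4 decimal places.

2.9363 V

LSB = 4.3 V / 2^12 = 1.050 mV.
V_out = 0 + 2797 × 0.0010498 V = 2.9363 V.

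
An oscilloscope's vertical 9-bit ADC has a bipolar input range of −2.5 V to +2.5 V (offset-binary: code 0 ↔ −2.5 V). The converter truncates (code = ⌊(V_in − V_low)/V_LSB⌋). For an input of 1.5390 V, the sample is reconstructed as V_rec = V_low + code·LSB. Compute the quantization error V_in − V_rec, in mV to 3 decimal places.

Step size: 5 V ÷ 2^9 = 9.766 mV.
(V_in − V_low)/LSB = (1.5390 − (−2.5))/0.00976562 = 413.5936 → code 413 (floor).
Code 413 maps back to (−2.5) + 413×0.00976562 V = 1.5332031 V.
Difference: 0.00579687 V → 5.797 mV.

5.797 mV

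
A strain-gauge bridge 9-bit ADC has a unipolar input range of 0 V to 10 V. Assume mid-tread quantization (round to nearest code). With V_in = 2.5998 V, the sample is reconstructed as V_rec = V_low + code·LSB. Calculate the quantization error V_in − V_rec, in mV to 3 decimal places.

2.144 mV

LSB = 10/2^9 = 19.531 mV.
(V_in − V_low)/LSB = (2.5998 − 0)/0.0195312 = 133.1098 → code 133 (round).
Code 133 maps back to 0 + 133×0.0195312 V = 2.5976562 V.
Difference: 0.00214375 V → 2.144 mV.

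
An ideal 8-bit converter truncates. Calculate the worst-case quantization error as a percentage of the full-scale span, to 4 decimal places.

0.3906 %

Truncating → worst-case error = 1 LSB = V_FS/2^8, so 100/256 = 0.390625 % of full scale.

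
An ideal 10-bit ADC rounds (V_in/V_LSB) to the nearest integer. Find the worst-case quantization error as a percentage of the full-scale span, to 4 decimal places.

Rounding → worst-case error = ½ LSB = V_FS/2^11, so 100/2048 = 0.0488281 % of full scale.

0.0488 %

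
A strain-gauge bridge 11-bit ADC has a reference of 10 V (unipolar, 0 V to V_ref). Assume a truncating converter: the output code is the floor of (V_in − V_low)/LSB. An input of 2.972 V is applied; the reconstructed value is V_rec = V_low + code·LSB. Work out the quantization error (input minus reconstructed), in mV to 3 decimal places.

3.250 mV

LSB = 10/2^11 = 4.883 mV.
Scaled input = 608.6656 LSBs, so code = 608.
Reconstructed: 2.96875 V.
Error = 2.972 − 2.96875 = 0.00325 V = 3.250 mV.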